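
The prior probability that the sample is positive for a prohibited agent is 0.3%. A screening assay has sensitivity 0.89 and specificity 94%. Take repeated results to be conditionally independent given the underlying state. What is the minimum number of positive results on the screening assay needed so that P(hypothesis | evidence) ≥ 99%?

Prior odds = 0.003/0.997 = 3/997.
False-positive rate = 1 − 0.94 = 0.06; likelihood ratio of a positive = 0.89/0.06 = 89/6.
Target odds: 0.99 ÷ 0.01 = 99.
Require (89/6)ⁿ ≥ 99 ÷ (3/997) = 32901.
(89/6)³ = 704969/216 falls short of 32901 but (89/6)⁴ = 62742241/1296 reaches it, so n = 4.

4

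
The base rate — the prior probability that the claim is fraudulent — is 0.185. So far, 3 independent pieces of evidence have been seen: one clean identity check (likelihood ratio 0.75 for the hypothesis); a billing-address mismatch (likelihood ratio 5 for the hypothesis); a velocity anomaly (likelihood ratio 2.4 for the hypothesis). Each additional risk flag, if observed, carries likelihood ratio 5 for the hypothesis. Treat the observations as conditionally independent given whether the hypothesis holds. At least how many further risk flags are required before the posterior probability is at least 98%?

Prior odds = 0.185/0.815 = 37/163.
Combined Bayes factor of the evidence already in hand = 0.75 × 5 × 2.4 = 9.
Odds after that evidence = (37/163) × 9 = 333/163.
Target odds = 0.98/0.02 = 49.
Need 5ⁿ ≥ 49 ÷ (333/163) = 7987/333.
5¹ = 5 falls short of 7987/333 but 5² = 25 reaches it, so n = 2.

2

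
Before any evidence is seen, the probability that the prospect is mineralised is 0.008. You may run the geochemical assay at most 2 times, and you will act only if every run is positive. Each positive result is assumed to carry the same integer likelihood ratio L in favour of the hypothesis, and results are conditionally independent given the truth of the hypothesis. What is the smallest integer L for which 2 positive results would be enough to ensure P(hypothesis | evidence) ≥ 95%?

Prior odds = 0.008/0.992 = 1/124.
Target odds = 0.95/0.05 = 19.
Need L² ≥ 19 ÷ (1/124) = 2356.
48² = 2304 < 2356 ≤ 2401 = 49², so L = 49.

49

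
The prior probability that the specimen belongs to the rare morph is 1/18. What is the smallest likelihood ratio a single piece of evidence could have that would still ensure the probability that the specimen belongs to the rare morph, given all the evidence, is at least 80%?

68

Prior odds = (1/18)/(17/18) = 1/17.
Target odds = 0.8/0.2 = 4.
Required Bayes factor = 4 ÷ (1/17) = 68.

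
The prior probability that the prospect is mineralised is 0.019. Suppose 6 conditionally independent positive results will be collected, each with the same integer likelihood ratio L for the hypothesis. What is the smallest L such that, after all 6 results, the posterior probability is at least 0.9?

3

Prior odds = 0.019/0.981 = 19/981.
Target odds = 0.9/0.1 = 9.
Need L⁶ ≥ 9 ÷ (19/981) = 8829/19.
2⁶ = 64 < 8829/19 ≤ 729 = 3⁶, so L = 3.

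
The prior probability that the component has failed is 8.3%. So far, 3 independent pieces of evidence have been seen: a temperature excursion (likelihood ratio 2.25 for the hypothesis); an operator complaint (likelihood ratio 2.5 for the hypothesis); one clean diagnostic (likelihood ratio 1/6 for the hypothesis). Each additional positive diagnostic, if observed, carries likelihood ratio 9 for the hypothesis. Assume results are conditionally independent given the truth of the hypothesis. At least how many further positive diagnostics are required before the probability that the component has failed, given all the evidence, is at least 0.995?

Prior odds = 0.083/0.917 = 83/917.
Combined Bayes factor of the evidence already in hand = 2.25 × 2.5 × (1/6) = 0.9375.
Odds after that evidence = (83/917) × 0.9375 = 1245/14672.
Target odds = 0.995/0.005 = 199.
Need 9ⁿ ≥ 199 ÷ (1245/14672) = 2919728/1245.
9³ = 729 falls short of 2919728/1245 but 9⁴ = 6561 reaches it, so n = 4.

4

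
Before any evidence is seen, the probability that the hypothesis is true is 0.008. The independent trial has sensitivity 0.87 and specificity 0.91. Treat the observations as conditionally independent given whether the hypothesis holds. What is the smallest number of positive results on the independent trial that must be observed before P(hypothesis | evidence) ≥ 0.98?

Prior odds: 0.008 ÷ 0.992 = 1/124.
False-positive rate = 1 − 0.91 = 0.09; likelihood ratio of a positive = 0.87/0.09 = 29/3.
Target posterior odds = 0.98/0.02 = 49.
Require (29/3)ⁿ ≥ 49 ÷ (1/124) = 6076.
(29/3)³ = 24389/27 falls short of 6076 but (29/3)⁴ = 707281/81 reaches it, so n = 4.

4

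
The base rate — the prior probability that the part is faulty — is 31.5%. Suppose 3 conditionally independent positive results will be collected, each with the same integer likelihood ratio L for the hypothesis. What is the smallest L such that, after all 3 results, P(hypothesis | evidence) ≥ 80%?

3

Prior odds = 0.315/0.685 = 63/137.
Target odds = 0.8/0.2 = 4.
Need L³ ≥ 4 ÷ (63/137) = 548/63.
2³ = 8 < 548/63 ≤ 27 = 3³, so L = 3.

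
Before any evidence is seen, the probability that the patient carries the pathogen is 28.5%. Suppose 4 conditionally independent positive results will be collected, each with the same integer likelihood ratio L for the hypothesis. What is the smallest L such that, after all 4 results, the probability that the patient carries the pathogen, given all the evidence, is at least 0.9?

3

Prior odds = 0.285/0.715 = 57/143.
Target odds = 0.9/0.1 = 9.
Need L⁴ ≥ 9 ÷ (57/143) = 429/19.
2⁴ = 16 < 429/19 ≤ 81 = 3⁴, so L = 3.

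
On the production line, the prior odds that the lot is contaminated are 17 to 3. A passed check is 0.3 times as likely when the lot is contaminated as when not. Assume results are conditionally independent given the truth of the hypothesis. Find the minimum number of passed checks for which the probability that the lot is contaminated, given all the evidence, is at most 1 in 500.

Prior odds = 17/3.
Likelihood ratio per passed check = 0.3.
Target posterior odds = 0.002/0.998 = 1/499.
Need (17/3) × 0.3ⁿ ≤ 1/499, i.e. 0.3ⁿ ≤ 3/8483.
0.3⁶ = 729/1000000 is still above 3/8483 but 0.3⁷ = 2187/10000000 is at or below it, so n = 7.

7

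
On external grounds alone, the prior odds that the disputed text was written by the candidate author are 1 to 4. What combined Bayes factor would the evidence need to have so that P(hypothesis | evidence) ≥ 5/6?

Prior odds = 0.25.
Target odds = (5/6)/(1/6) = 5.
Required Bayes factor = 5 ÷ 0.25 = 20.

20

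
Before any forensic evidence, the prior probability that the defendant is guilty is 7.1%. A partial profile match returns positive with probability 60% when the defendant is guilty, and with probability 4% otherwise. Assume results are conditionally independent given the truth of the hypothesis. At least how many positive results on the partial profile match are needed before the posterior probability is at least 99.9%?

4

Prior odds: 0.071 ÷ 0.929 = 71/929.
Likelihood ratio of a positive result = 0.6/0.04 = 15.
Target odds: 0.999 ÷ 0.001 = 999.
Require 15ⁿ ≥ 999 ÷ (71/929) = 928071/71.
15³ = 3375 falls short of 928071/71 but 15⁴ = 50625 reaches it, so n = 4.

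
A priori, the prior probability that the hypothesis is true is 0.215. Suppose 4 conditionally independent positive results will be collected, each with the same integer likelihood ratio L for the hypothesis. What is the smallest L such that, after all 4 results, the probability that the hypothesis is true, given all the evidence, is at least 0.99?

Prior odds = 0.215/0.785 = 43/157.
Target odds = 0.99/0.01 = 99.
Need L⁴ ≥ 99 ÷ (43/157) = 15543/43.
4⁴ = 256 < 15543/43 ≤ 625 = 5⁴, so L = 5.

5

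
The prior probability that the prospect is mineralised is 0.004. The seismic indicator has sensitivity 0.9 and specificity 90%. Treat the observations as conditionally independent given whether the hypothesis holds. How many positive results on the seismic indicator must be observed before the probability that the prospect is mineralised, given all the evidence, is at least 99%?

5

Prior odds = 0.004/0.996 = 1/249.
False-positive rate = 1 − 0.9 = 0.1; likelihood ratio of a positive = 0.9/0.1 = 9.
Target posterior odds = 0.99/0.01 = 99.
Require 9ⁿ ≥ 99 ÷ (1/249) = 24651.
9⁴ = 6561 falls short of 24651 but 9⁵ = 59049 reaches it, so n = 5.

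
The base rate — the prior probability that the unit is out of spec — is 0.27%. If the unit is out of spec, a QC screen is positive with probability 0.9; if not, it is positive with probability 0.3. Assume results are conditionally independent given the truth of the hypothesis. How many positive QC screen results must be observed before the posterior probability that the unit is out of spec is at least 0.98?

9

Prior odds: 0.0027 ÷ 0.9973 = 27/9973.
Likelihood ratio of a positive = 0.9/0.3 = 3.
Target odds: 0.98 ÷ 0.02 = 49.
Need (27/9973) × 3ⁿ ≥ 49, i.e. 3ⁿ ≥ 488677/27.
3⁸ = 6561 falls short of 488677/27 but 3⁹ = 19683 reaches it, so n = 9.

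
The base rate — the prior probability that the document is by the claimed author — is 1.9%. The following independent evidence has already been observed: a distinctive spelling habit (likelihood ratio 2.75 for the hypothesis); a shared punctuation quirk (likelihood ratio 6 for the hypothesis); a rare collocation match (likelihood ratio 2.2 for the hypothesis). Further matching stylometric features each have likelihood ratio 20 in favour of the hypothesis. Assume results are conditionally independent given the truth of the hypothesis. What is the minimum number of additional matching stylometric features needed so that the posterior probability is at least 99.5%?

2

Prior odds = 0.019/0.981 = 19/981.
Combined Bayes factor of the evidence already in hand = 2.75 × 6 × 2.2 = 36.3.
Odds after that evidence = (19/981) × 36.3 = 2299/3270.
Target odds = 0.995/0.005 = 199.
Need 20ⁿ ≥ 199 ÷ (2299/3270) = 650730/2299.
20¹ = 20 falls short of 650730/2299 but 20² = 400 reaches it, so n = 2.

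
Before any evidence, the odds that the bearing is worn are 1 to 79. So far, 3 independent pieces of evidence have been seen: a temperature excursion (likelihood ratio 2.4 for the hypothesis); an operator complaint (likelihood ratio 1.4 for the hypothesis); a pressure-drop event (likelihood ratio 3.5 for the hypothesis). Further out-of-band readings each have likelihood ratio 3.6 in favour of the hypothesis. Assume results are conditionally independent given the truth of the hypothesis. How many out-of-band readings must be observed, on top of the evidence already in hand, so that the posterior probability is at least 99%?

Prior odds = 1/79.
Combined Bayes factor of the evidence already in hand = 2.4 × 1.4 × 3.5 = 11.76.
Odds after that evidence = (1/79) × 11.76 = 294/1975.
Target odds = 0.99/0.01 = 99.
Need 3.6ⁿ ≥ 99 ÷ (294/1975) = 65175/98.
3.6⁵ = 604.66176 falls short of 65175/98 but 3.6⁶ = 34012224/15625 reaches it, so n = 6.

6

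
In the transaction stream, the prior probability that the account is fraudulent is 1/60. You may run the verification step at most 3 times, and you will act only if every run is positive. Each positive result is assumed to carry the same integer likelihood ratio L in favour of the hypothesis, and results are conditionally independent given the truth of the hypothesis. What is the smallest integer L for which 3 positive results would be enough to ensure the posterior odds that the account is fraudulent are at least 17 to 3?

7

Prior odds = (1/60)/(59/60) = 1/59.
Target odds = 17/3.
Need L³ ≥ 17/3 ÷ (1/59) = 1003/3.
6³ = 216 < 1003/3 ≤ 343 = 7³, so L = 7.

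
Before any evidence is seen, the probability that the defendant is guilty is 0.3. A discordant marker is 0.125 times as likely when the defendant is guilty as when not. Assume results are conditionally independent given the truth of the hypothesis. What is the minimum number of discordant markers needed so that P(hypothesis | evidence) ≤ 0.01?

Prior odds: 0.3 ÷ 0.7 = 3/7.
Likelihood ratio per discordant marker = 0.125.
Target odds: 0.01 ÷ 0.99 = 1/99.
Need (3/7) × 0.125ⁿ ≤ 1/99, i.e. 0.125ⁿ ≤ 7/297.
0.125¹ = 0.125 is still above 7/297 but 0.125² = 0.015625 is at or below it, so n = 2.

2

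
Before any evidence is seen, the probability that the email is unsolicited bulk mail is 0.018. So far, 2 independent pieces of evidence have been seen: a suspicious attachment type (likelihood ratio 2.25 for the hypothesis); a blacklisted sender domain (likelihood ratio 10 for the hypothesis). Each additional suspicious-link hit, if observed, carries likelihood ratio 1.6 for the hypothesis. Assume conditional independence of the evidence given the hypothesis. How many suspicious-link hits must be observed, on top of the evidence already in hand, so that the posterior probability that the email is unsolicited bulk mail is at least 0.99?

12

Prior odds = 0.018/0.982 = 9/491.
Combined Bayes factor of the evidence already in hand = 2.25 × 10 = 22.5.
Odds after that evidence = (9/491) × 22.5 = 405/982.
Target odds = 0.99/0.01 = 99.
Need 1.6ⁿ ≥ 99 ÷ (405/982) = 10802/45.
1.6¹¹ ≈175.922 falls short of 10802/45 but 1.6¹² ≈281.475 reaches it, so n = 12.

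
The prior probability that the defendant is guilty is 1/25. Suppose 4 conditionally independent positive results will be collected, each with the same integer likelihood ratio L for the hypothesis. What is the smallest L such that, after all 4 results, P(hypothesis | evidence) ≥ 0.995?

9

Prior odds = 0.04/0.96 = 1/24.
Target odds = 0.995/0.005 = 199.
Need L⁴ ≥ 199 ÷ (1/24) = 4776.
8⁴ = 4096 < 4776 ≤ 6561 = 9⁴, so L = 9.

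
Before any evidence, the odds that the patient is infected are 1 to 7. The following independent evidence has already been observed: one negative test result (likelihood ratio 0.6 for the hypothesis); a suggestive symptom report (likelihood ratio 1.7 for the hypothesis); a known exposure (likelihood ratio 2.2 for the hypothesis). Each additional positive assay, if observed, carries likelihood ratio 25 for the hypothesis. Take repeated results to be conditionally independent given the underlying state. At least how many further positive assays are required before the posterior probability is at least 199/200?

Prior odds = 1/7.
Combined Bayes factor of the evidence already in hand = 0.6 × 1.7 × 2.2 = 2.244.
Odds after that evidence = (1/7) × 2.244 = 561/1750.
Target odds = 0.995/0.005 = 199.
Need 25ⁿ ≥ 199 ÷ (561/1750) = 348250/561.
25¹ = 25 falls short of 348250/561 but 25² = 625 reaches it, so n = 2.

2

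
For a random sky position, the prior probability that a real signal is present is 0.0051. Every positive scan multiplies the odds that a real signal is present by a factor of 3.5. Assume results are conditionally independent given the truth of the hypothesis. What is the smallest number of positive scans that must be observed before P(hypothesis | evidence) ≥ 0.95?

Prior odds: 0.0051 ÷ 0.9949 = 51/9949.
Likelihood ratio per positive scan = 3.5.
Target posterior odds = 0.95/0.05 = 19.
Require 3.5ⁿ ≥ 19 ÷ (51/9949) = 189031/51.
3.5⁶ = 1838.265625 falls short of 189031/51 but 3.5⁷ = 823543/128 reaches it, so n = 7.

7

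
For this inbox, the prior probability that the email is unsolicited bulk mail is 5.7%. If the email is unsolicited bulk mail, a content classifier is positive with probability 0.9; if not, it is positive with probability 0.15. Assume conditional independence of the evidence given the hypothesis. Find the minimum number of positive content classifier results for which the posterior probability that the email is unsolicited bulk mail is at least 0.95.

4

Prior odds: 0.057 ÷ 0.943 = 57/943.
Likelihood ratio of a positive = 0.9/0.15 = 6.
Target odds: 0.95 ÷ 0.05 = 19.
Require 6ⁿ ≥ 19 ÷ (57/943) = 943/3.
6³ = 216 falls short of 943/3 but 6⁴ = 1296 reaches it, so n = 4.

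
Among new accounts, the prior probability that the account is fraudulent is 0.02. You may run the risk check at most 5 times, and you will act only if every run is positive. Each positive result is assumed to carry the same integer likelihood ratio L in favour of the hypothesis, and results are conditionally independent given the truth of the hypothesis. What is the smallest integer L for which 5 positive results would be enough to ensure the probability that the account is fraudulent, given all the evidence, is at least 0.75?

3

Prior odds = 0.02/0.98 = 1/49.
Target odds = 0.75/0.25 = 3.
Need L⁵ ≥ 3 ÷ (1/49) = 147.
2⁵ = 32 < 147 ≤ 243 = 3⁵, so L = 3.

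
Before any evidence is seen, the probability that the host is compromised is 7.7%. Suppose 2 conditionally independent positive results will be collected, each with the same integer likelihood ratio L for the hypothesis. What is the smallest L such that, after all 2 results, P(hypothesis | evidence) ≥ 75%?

Prior odds = 0.077/0.923 = 77/923.
Target odds = 0.75/0.25 = 3.
Need L² ≥ 3 ÷ (77/923) = 2769/77.
5² = 25 < 2769/77 ≤ 36 = 6², so L = 6.

6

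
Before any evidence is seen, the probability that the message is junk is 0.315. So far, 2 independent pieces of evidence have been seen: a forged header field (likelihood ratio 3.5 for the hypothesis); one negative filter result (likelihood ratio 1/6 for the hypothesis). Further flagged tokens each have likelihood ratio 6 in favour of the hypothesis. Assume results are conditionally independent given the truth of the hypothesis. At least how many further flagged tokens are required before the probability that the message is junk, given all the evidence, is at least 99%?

Prior odds = 0.315/0.685 = 63/137.
Combined Bayes factor of the evidence already in hand = 3.5 × (1/6) = 7/12.
Odds after that evidence = (63/137) × 7/12 = 147/548.
Target odds = 0.99/0.01 = 99.
Need 6ⁿ ≥ 99 ÷ (147/548) = 18084/49.
6³ = 216 falls short of 18084/49 but 6⁴ = 1296 reaches it, so n = 4.

4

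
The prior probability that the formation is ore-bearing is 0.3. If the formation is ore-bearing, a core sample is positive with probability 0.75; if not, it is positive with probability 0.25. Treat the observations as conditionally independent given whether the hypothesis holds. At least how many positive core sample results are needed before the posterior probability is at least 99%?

5

Prior odds = 0.3/0.7 = 3/7.
Likelihood ratio of a positive = 0.75/0.25 = 3.
Target posterior odds = 0.99/0.01 = 99.
Need (3/7) × 3ⁿ ≥ 99, i.e. 3ⁿ ≥ 231.
3⁴ = 81 falls short of 231 but 3⁵ = 243 reaches it, so n = 5.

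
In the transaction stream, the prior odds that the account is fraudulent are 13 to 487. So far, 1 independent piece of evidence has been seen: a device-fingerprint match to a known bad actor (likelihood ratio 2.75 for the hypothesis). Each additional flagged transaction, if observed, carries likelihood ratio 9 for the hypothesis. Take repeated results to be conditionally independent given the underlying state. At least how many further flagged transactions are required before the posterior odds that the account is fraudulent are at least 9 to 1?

Prior odds = 13/487.
Bayes factor of the evidence already in hand = 2.75.
Odds after that evidence = (13/487) × 2.75 = 143/1948.
Target odds = 9.
Need 9ⁿ ≥ 9 ÷ (143/1948) = 17532/143.
9² = 81 falls short of 17532/143 but 9³ = 729 reaches it, so n = 3.

3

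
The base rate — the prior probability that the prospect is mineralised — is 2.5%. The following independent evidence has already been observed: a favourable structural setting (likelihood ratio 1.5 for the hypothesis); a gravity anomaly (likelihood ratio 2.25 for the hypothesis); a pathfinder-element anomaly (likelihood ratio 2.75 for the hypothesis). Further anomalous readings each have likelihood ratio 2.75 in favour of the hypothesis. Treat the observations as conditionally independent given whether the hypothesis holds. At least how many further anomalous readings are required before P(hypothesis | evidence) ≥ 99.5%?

Prior odds = 0.025/0.975 = 1/39.
Combined Bayes factor of the evidence already in hand = 1.5 × 2.25 × 2.75 = 9.28125.
Odds after that evidence = (1/39) × 9.28125 = 99/416.
Target odds = 0.995/0.005 = 199.
Need 2.75ⁿ ≥ 199 ÷ (99/416) = 82784/99.
2.75⁶ = 1771561/4096 falls short of 82784/99 but 2.75⁷ = 19487171/16384 reaches it, so n = 7.

7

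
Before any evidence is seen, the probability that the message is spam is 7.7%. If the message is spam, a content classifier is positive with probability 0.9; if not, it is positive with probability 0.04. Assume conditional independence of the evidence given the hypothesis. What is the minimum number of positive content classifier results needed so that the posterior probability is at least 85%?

Prior odds: 0.077 ÷ 0.923 = 77/923.
Likelihood ratio of a positive = 0.9/0.04 = 22.5.
Target posterior odds = 0.85/0.15 = 17/3.
Require 22.5ⁿ ≥ 17/3 ÷ (77/923) = 15691/231.
22.5¹ = 22.5 falls short of 15691/231 but 22.5² = 506.25 reaches it, so n = 2.

2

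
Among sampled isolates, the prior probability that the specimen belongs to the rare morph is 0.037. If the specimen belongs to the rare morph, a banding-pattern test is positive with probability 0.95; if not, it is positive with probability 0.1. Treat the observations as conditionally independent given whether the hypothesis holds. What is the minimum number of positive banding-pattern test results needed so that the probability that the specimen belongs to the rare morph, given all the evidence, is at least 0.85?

Prior odds = 0.037/0.963 = 37/963.
Likelihood ratio of a positive = 0.95/0.1 = 9.5.
Target odds: 0.85 ÷ 0.15 = 17/3.
Need (37/963) × 9.5ⁿ ≥ 17/3, i.e. 9.5ⁿ ≥ 5457/37.
9.5² = 90.25 falls short of 5457/37 but 9.5³ = 857.375 reaches it, so n = 3.

3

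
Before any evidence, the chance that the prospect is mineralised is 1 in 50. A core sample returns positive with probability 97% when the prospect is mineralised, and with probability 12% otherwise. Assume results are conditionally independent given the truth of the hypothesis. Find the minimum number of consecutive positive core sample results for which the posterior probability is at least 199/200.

Prior odds: 0.02 ÷ 0.98 = 1/49.
Likelihood ratio of a positive result = 0.97/0.12 = 97/12.
Target posterior odds = 0.995/0.005 = 199.
Need (1/49) × (97/12)ⁿ ≥ 199, i.e. (97/12)ⁿ ≥ 9751.
(97/12)⁴ = 88529281/20736 falls short of 9751 but (97/12)⁵ ≈34510.6 reaches it, so n = 5.

5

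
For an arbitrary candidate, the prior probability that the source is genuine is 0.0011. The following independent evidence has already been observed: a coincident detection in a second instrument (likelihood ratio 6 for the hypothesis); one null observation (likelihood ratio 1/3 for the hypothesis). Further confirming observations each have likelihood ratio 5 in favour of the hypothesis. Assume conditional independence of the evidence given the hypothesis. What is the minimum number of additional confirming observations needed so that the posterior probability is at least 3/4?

5

Prior odds = 0.0011/0.9989 = 11/9989.
Combined Bayes factor of the evidence already in hand = 6 × (1/3) = 2.
Odds after that evidence = (11/9989) × 2 = 22/9989.
Target odds = 0.75/0.25 = 3.
Need 5ⁿ ≥ 3 ÷ (22/9989) = 29967/22.
5⁴ = 625 falls short of 29967/22 but 5⁵ = 3125 reaches it, so n = 5.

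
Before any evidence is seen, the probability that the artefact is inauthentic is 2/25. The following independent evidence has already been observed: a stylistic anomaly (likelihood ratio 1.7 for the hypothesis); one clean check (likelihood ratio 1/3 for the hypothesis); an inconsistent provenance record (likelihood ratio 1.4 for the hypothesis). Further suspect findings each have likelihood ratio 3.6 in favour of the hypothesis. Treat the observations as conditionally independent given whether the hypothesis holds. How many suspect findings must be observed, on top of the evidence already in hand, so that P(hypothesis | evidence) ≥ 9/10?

4

Prior odds = 0.08/0.92 = 2/23.
Combined Bayes factor of the evidence already in hand = 1.7 × (1/3) × 1.4 = 119/150.
Odds after that evidence = (2/23) × 119/150 = 119/1725.
Target odds = 0.9/0.1 = 9.
Need 3.6ⁿ ≥ 9 ÷ (119/1725) = 15525/119.
3.6³ = 46.656 falls short of 15525/119 but 3.6⁴ = 167.9616 reaches it, so n = 4.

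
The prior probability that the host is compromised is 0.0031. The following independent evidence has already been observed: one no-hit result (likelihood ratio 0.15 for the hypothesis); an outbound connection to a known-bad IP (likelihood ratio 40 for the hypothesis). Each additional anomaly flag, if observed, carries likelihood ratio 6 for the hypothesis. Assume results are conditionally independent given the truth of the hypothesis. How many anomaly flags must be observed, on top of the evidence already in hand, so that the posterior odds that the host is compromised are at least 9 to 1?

Prior odds = 0.0031/0.9969 = 31/9969.
Combined Bayes factor of the evidence already in hand = 0.15 × 40 = 6.
Odds after that evidence = (31/9969) × 6 = 62/3323.
Target odds = 9.
Need 6ⁿ ≥ 9 ÷ (62/3323) = 29907/62.
6³ = 216 falls short of 29907/62 but 6⁴ = 1296 reaches it, so n = 4.

4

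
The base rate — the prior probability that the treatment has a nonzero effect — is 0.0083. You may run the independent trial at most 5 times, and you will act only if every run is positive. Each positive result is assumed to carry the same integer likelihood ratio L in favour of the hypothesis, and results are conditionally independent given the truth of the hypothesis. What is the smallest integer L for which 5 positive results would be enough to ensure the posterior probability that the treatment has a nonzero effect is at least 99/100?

Prior odds = 0.0083/0.9917 = 83/9917.
Target odds = 0.99/0.01 = 99.
Need L⁵ ≥ 99 ÷ (83/9917) = 981783/83.
6⁵ = 7776 < 981783/83 ≤ 16807 = 7⁵, so L = 7.

7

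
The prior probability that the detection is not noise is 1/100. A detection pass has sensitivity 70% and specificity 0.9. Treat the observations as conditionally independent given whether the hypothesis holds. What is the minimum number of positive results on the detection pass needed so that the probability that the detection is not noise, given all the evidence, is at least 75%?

3

Prior odds: 0.01 ÷ 0.99 = 1/99.
False-positive rate = 1 − 0.9 = 0.1; likelihood ratio of a positive = 0.7/0.1 = 7.
Target posterior odds = 0.75/0.25 = 3.
Require 7ⁿ ≥ 3 ÷ (1/99) = 297.
7² = 49 falls short of 297 but 7³ = 343 reaches it, so n = 3.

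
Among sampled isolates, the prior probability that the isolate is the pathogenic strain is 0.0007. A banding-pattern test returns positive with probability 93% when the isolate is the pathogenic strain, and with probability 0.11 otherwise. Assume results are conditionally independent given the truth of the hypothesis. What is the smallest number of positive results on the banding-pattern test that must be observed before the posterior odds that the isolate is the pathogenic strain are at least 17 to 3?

5

Prior odds: 0.0007 ÷ 0.9993 = 7/9993.
Likelihood ratio of a positive result = 0.93/0.11 = 93/11.
Target odds = 17/3.
Require (93/11)ⁿ ≥ 17/3 ÷ (7/9993) = 56627/7.
(93/11)⁴ = 74805201/14641 falls short of 56627/7 but (93/11)⁵ ≈43196.8 reaches it, so n = 5.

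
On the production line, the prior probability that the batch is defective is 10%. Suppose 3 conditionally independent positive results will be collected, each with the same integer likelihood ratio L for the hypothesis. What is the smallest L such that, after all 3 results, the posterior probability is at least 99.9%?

21

Prior odds = 0.1/0.9 = 1/9.
Target odds = 0.999/0.001 = 999.
Need L³ ≥ 999 ÷ (1/9) = 8991.
20³ = 8000 < 8991 ≤ 9261 = 21³, so L = 21.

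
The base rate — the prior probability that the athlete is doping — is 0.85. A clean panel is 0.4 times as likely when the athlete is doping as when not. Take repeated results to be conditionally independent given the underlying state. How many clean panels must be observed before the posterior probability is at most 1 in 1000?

10

Prior odds = 0.85/0.15 = 17/3.
Likelihood ratio per clean panel = 0.4.
Target posterior odds = 0.001/0.999 = 1/999.
Need (17/3) × 0.4ⁿ ≤ 1/999, i.e. 0.4ⁿ ≤ 1/5661.
0.4⁹ = 512/1953125 is still above 1/5661 but 0.4¹⁰ = 1024/9765625 is at or below it, so n = 10.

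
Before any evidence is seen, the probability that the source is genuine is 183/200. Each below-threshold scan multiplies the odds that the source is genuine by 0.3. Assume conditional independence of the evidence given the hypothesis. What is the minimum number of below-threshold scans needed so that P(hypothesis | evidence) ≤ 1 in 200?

7

Prior odds: 0.915 ÷ 0.085 = 183/17.
Likelihood ratio per below-threshold scan = 0.3.
Target posterior odds = 0.005/0.995 = 1/199.
Need (183/17) × 0.3ⁿ ≤ 1/199, i.e. 0.3ⁿ ≤ 17/36417.
0.3⁶ = 729/1000000 is still above 17/36417 but 0.3⁷ = 2187/10000000 is at or below it, so n = 7.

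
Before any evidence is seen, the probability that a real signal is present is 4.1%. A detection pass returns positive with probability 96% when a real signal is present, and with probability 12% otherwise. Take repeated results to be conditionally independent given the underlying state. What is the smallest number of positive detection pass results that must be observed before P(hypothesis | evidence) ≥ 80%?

3

Prior odds: 0.041 ÷ 0.959 = 41/959.
Likelihood ratio of a positive result = 0.96/0.12 = 8.
Target posterior odds = 0.8/0.2 = 4.
Require 8ⁿ ≥ 4 ÷ (41/959) = 3836/41.
8² = 64 falls short of 3836/41 but 8³ = 512 reaches it, so n = 3.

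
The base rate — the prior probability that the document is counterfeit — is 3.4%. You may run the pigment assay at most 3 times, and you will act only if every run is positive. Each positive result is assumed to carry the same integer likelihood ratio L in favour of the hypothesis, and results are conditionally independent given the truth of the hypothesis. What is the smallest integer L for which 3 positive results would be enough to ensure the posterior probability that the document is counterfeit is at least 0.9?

7

Prior odds = 0.034/0.966 = 17/483.
Target odds = 0.9/0.1 = 9.
Need L³ ≥ 9 ÷ (17/483) = 4347/17.
6³ = 216 < 4347/17 ≤ 343 = 7³, so L = 7.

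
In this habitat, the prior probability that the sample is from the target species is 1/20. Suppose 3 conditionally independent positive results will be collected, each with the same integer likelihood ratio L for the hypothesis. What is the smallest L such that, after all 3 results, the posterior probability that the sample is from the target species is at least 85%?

Prior odds = 0.05/0.95 = 1/19.
Target odds = 0.85/0.15 = 17/3.
Need L³ ≥ 17/3 ÷ (1/19) = 323/3.
4³ = 64 < 323/3 ≤ 125 = 5³, so L = 5.

5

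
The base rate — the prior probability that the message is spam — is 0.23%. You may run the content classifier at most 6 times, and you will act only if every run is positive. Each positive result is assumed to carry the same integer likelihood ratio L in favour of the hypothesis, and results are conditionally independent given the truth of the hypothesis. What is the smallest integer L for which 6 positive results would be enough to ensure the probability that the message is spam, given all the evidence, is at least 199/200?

7

Prior odds = 0.0023/0.9977 = 23/9977.
Target odds = 0.995/0.005 = 199.
Need L⁶ ≥ 199 ÷ (23/9977) = 1985423/23.
6⁶ = 46656 < 1985423/23 ≤ 117649 = 7⁶, so L = 7.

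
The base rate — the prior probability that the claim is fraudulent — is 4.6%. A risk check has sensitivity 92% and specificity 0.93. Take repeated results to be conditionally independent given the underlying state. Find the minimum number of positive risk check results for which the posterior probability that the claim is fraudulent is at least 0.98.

Prior odds = 0.046/0.954 = 23/477.
False-positive rate = 1 − 0.93 = 0.07; likelihood ratio of a positive = 0.92/0.07 = 92/7.
Target odds: 0.98 ÷ 0.02 = 49.
Need (23/477) × (92/7)ⁿ ≥ 49, i.e. (92/7)ⁿ ≥ 23373/23.
(92/7)² = 8464/49 falls short of 23373/23 but (92/7)³ = 778688/343 reaches it, so n = 3.

3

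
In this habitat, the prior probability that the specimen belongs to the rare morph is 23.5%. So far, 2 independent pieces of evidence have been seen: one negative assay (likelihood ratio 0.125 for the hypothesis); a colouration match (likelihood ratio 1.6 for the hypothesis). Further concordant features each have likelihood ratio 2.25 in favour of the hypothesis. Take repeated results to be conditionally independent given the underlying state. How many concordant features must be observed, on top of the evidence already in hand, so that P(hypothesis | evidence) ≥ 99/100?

10

Prior odds = 0.235/0.765 = 47/153.
Combined Bayes factor of the evidence already in hand = 0.125 × 1.6 = 0.2.
Odds after that evidence = (47/153) × 0.2 = 47/765.
Target odds = 0.99/0.01 = 99.
Need 2.25ⁿ ≥ 99 ÷ (47/765) = 75735/47.
2.25⁹ = 387420489/262144 falls short of 75735/47 but 2.25¹⁰ ≈3325.26 reaches it, so n = 10.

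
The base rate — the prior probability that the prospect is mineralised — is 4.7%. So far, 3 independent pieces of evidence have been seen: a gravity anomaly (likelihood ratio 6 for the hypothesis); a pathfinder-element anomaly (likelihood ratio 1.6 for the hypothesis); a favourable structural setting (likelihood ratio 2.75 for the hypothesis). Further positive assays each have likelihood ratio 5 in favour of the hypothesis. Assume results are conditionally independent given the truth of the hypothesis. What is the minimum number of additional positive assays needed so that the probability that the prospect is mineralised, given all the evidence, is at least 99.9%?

Prior odds = 0.047/0.953 = 47/953.
Combined Bayes factor of the evidence already in hand = 6 × 1.6 × 2.75 = 26.4.
Odds after that evidence = (47/953) × 26.4 = 6204/4765.
Target odds = 0.999/0.001 = 999.
Need 5ⁿ ≥ 999 ÷ (6204/4765) = 1586745/2068.
5⁴ = 625 falls short of 1586745/2068 but 5⁵ = 3125 reaches it, so n = 5.

5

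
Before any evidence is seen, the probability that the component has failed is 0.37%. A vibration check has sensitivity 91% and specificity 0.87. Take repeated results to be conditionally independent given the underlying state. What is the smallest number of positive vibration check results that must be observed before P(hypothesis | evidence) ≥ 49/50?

Prior odds: 0.0037 ÷ 0.9963 = 37/9963.
False-positive rate = 1 − 0.87 = 0.13; likelihood ratio of a positive = 0.91/0.13 = 7.
Target posterior odds = 0.98/0.02 = 49.
Need (37/9963) × 7ⁿ ≥ 49, i.e. 7ⁿ ≥ 488187/37.
7⁴ = 2401 falls short of 488187/37 but 7⁵ = 16807 reaches it, so n = 5.

5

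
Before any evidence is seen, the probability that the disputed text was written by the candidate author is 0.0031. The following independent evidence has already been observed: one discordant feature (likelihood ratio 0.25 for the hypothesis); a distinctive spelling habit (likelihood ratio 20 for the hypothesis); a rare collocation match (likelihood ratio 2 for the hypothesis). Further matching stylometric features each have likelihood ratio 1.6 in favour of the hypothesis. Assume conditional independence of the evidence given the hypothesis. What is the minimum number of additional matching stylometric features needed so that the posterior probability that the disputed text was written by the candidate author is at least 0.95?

Prior odds = 0.0031/0.9969 = 31/9969.
Combined Bayes factor of the evidence already in hand = 0.25 × 20 × 2 = 10.
Odds after that evidence = (31/9969) × 10 = 310/9969.
Target odds = 0.95/0.05 = 19.
Need 1.6ⁿ ≥ 19 ÷ (310/9969) = 189411/310.
1.6¹³ ≈450.36 falls short of 189411/310 but 1.6¹⁴ ≈720.576 reaches it, so n = 14.

14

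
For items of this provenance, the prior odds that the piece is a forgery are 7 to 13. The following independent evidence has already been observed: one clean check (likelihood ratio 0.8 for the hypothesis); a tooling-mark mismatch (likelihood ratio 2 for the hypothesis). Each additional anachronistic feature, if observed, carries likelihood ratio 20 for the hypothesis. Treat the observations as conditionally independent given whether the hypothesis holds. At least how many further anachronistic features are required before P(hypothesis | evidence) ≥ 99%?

2

Prior odds = 7/13.
Combined Bayes factor of the evidence already in hand = 0.8 × 2 = 1.6.
Odds after that evidence = (7/13) × 1.6 = 56/65.
Target odds = 0.99/0.01 = 99.
Need 20ⁿ ≥ 99 ÷ (56/65) = 6435/56.
20¹ = 20 falls short of 6435/56 but 20² = 400 reaches it, so n = 2.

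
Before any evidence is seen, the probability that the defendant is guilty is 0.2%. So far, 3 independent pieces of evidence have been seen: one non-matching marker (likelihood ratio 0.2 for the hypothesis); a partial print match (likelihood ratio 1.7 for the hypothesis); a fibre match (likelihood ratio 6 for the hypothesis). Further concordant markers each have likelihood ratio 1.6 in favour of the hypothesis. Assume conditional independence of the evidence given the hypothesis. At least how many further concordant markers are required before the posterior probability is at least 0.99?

22

Prior odds = 0.002/0.998 = 1/499.
Combined Bayes factor of the evidence already in hand = 0.2 × 1.7 × 6 = 2.04.
Odds after that evidence = (1/499) × 2.04 = 51/12475.
Target odds = 0.99/0.01 = 99.
Need 1.6ⁿ ≥ 99 ÷ (51/12475) = 411675/17.
1.6²¹ ≈19342.8 falls short of 411675/17 but 1.6²² ≈30948.5 reaches it, so n = 22.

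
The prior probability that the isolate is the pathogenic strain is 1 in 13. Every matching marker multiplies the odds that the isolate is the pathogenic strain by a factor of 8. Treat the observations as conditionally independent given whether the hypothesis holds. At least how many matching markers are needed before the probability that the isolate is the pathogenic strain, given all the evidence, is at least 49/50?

Prior odds = (1/13)/(12/13) = 1/12.
Likelihood ratio per matching marker = 8.
Target posterior odds = 0.98/0.02 = 49.
Require 8ⁿ ≥ 49 ÷ (1/12) = 588.
8³ = 512 falls short of 588 but 8⁴ = 4096 reaches it, so n = 4.

4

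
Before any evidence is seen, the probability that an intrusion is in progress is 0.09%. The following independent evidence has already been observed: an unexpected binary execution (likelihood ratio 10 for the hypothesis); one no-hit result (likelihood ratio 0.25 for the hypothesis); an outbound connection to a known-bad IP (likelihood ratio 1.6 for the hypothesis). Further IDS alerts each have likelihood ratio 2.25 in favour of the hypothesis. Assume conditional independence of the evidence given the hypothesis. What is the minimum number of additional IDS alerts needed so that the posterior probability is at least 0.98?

Prior odds = 0.0009/0.9991 = 9/9991.
Combined Bayes factor of the evidence already in hand = 10 × 0.25 × 1.6 = 4.
Odds after that evidence = (9/9991) × 4 = 36/9991.
Target odds = 0.98/0.02 = 49.
Need 2.25ⁿ ≥ 49 ÷ (36/9991) = 489559/36.
2.25¹¹ ≈7481.83 falls short of 489559/36 but 2.25¹² ≈16834.1 reaches it, so n = 12.

12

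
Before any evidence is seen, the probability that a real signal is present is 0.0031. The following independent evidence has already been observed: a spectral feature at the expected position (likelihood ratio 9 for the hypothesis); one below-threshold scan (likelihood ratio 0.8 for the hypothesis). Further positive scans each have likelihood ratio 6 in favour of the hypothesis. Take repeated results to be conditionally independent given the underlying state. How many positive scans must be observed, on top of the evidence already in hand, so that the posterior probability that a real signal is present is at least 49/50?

Prior odds = 0.0031/0.9969 = 31/9969.
Combined Bayes factor of the evidence already in hand = 9 × 0.8 = 7.2.
Odds after that evidence = (31/9969) × 7.2 = 372/16615.
Target odds = 0.98/0.02 = 49.
Need 6ⁿ ≥ 49 ÷ (372/16615) = 814135/372.
6⁴ = 1296 falls short of 814135/372 but 6⁵ = 7776 reaches it, so n = 5.

5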